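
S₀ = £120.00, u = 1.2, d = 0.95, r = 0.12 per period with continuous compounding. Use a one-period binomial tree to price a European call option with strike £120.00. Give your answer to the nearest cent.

£15.11

Risk-neutral probability p = (e^0.12 − 0.95)/(1.2 − 0.95) = 0.1775/0.2500 = 0.7100
Terminal stock prices: S_u = 144, S_d = 114
Terminal payoffs (S − K): max(24, 0) = 24, max(-6, 0) = 0
Node 0 (S = 120): V_0 = e^(−0.12)·[0.7100·24.0000 + 0.2900·0.0000] = 15.1129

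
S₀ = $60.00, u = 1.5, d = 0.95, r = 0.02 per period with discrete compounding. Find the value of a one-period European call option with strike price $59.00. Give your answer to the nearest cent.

$3.87

Risk-neutral probability p = (1 + 0.02 − 0.95)/(1.5 − 0.95) = 0.0700/0.5500 = 0.1273
Terminal stock prices: S_u = 90, S_d = 57
Terminal payoffs (S − K): max(31, 0) = 31, max(-2, 0) = 0
Node 0 (S = 60): V_0 = 1/1.02·[0.1273·31.0000 + 0.8727·0.0000] = 3.8681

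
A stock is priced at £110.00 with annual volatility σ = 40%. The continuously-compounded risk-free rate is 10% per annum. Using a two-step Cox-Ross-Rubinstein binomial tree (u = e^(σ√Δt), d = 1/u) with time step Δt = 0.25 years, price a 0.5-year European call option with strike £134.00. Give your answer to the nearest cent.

£7.54

CRR parameters: u = e^(σ√Δt) = e^(0.4·√0.25) = 1.2214, d = 1/u = 0.8187
Per-period rate: rΔt = 0.1·0.25 = 0.025, so R = e^0.025 = 1.0253
Risk-neutral probability p = (e^0.025 − 0.8187)/(1.2214 − 0.8187) = 0.2066/0.4027 = 0.5130
Terminal stock prices: S_uu = 164.1, S_ud = 110, S_dd = 73.74
Terminal payoffs (S − K): max(30.1, 0) = 30.1, max(-24, 0) = 0, max(-60.26, 0) = 0
Node u (S = 134.4): V_u = e^(−0.025)·[0.5130·30.1007 + 0.4870·0.0000] = 15.0614
Node d (S = 90.06): V_d = e^(−0.025)·[0.5130·0.0000 + 0.4870·0.0000] = 0.0000
Node 0 (S = 110): V_0 = e^(−0.025)·[0.5130·15.0614 + 0.4870·0.0000] = 7.5362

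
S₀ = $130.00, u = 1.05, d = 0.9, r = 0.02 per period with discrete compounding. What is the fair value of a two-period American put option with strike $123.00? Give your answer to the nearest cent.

$1.20

Risk-neutral probability p = (1 + 0.02 − 0.9)/(1.05 − 0.9) = 0.1200/0.1500 = 0.8000
Terminal stock prices: S_uu = 143.3, S_ud = 122.9, S_dd = 105.3
Terminal payoffs (K − S): max(-20.33, 0) = 0, max(0.15, 0) = 0.15, max(17.7, 0) = 17.7
Node u (S = 136.5): continuation = 1/1.02·[0.8000·0.0000 + 0.2000·0.1500] = 0.0294; exercise value = 0.0000 ≤ continuation, so V_u = 0.0294
Node d (S = 117): continuation = 1/1.02·[0.8000·0.1500 + 0.2000·17.7000] = 3.5882; exercise value = 6.0000 > continuation, so V_d = 6.0000 (exercise)
Node 0 (S = 130): continuation = 1/1.02·[0.8000·0.0294 + 0.2000·6.0000] = 1.1995; exercise value = 0.0000 ≤ continuation, so V_0 = 1.1995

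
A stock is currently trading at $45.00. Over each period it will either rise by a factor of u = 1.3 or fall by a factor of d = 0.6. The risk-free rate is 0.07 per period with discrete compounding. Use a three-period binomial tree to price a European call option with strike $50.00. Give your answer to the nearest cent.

Risk-neutral probability p = (1 + 0.07 − 0.6)/(1.3 − 0.6) = 0.4700/0.7000 = 0.6714
Terminal stock prices: S_uuu = 98.87, S_uud = 45.63, S_udd = 21.06, S_ddd = 9.72
Terminal payoffs (S − K): max(48.87, 0) = 48.87, max(-4.37, 0) = 0, max(-28.94, 0) = 0, max(-40.28, 0) = 0
Node uu (S = 76.05): V_uu = 1/1.07·[0.6714·48.8650 + 0.3286·0.0000] = 30.6630
Node ud (S = 35.1): V_ud = 1/1.07·[0.6714·0.0000 + 0.3286·0.0000] = 0.0000
Node dd (S = 16.2): V_dd = 1/1.07·[0.6714·0.0000 + 0.3286·0.0000] = 0.0000
Node u (S = 58.5): V_u = 1/1.07·[0.6714·30.6630 + 0.3286·0.0000] = 19.2411
Node d (S = 27): V_d = 1/1.07·[0.6714·0.0000 + 0.3286·0.0000] = 0.0000
Node 0 (S = 45): V_0 = 1/1.07·[0.6714·19.2411 + 0.3286·0.0000] = 12.0739

$12.07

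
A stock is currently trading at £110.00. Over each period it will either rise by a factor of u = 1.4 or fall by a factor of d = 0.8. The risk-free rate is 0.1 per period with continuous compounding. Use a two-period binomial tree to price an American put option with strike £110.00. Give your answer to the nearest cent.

Risk-neutral probability p = (e^0.1 − 0.8)/(1.4 − 0.8) = 0.3052/0.6000 = 0.5086
Terminal stock prices: S_uu = 215.6, S_ud = 123.2, S_dd = 70.4
Terminal payoffs (K − S): max(-105.6, 0) = 0, max(-13.2, 0) = 0, max(39.6, 0) = 39.6
Node u (S = 154): continuation = e^(−0.1)·[0.5086·0.0000 + 0.4914·0.0000] = 0.0000; exercise value = 0.0000 ≤ continuation, so V_u = 0.0000
Node d (S = 88): continuation = e^(−0.1)·[0.5086·0.0000 + 0.4914·39.6000] = 17.6070; exercise value = 22.0000 > continuation, so V_d = 22.0000 (exercise)
Node 0 (S = 110): continuation = e^(−0.1)·[0.5086·0.0000 + 0.4914·22.0000] = 9.7817; exercise value = 0.0000 ≤ continuation, so V_0 = 9.7817

£9.78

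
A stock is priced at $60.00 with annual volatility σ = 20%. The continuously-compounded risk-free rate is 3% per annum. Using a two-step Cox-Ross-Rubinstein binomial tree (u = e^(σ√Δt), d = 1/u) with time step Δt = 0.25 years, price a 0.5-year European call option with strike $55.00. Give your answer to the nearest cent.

$7.19

CRR parameters: u = e^(σ√Δt) = e^(0.2·√0.25) = 1.1052, d = 1/u = 0.9048
Per-period rate: rΔt = 0.03·0.25 = 0.0075, so R = e^0.0075 = 1.0075
Risk-neutral probability p = (e^0.0075 − 0.9048)/(1.1052 − 0.9048) = 0.1027/0.2003 = 0.5126
Terminal stock prices: S_uu = 73.28, S_ud = 60, S_dd = 49.12
Terminal payoffs (S − K): max(18.28, 0) = 18.28, max(5, 0) = 5, max(-5.876, 0) = 0
Node u (S = 66.31): V_u = e^(−0.0075)·[0.5126·18.2842 + 0.4874·5.0000] = 11.7212
Node d (S = 54.29): V_d = e^(−0.0075)·[0.5126·5.0000 + 0.4874·0.0000] = 2.5438
Node 0 (S = 60): V_0 = e^(−0.0075)·[0.5126·11.7212 + 0.4874·2.5438] = 7.1940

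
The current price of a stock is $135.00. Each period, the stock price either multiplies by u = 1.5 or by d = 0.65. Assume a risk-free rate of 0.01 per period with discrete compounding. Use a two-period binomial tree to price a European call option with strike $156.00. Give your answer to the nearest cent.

Risk-neutral probability p = (1 + 0.01 − 0.65)/(1.5 − 0.65) = 0.3600/0.8500 = 0.4235
Terminal stock prices: S_uu = 303.8, S_ud = 131.6, S_dd = 57.04
Terminal payoffs (S − K): max(147.8, 0) = 147.8, max(-24.38, 0) = 0, max(-98.96, 0) = 0
Node u (S = 202.5): V_u = 1/1.01·[0.4235·147.7500 + 0.5765·0.0000] = 61.9569
Node d (S = 87.75): V_d = 1/1.01·[0.4235·0.0000 + 0.5765·0.0000] = 0.0000
Node 0 (S = 135): V_0 = 1/1.01·[0.4235·61.9569 + 0.5765·0.0000] = 25.9808

$25.98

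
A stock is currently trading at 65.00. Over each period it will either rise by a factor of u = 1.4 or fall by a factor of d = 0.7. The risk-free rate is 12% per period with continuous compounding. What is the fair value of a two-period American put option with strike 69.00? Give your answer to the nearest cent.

9.11

Risk-neutral probability p = (e^0.12 − 0.7)/(1.4 − 0.7) = 0.4275/0.7000 = 0.6107
Terminal stock prices: S_uu = 127.4, S_ud = 63.7, S_dd = 31.85
Terminal payoffs (K − S): max(-58.4, 0) = 0, max(5.3, 0) = 5.3, max(37.15, 0) = 37.15
Node u (S = 91): continuation = e^(−0.12)·[0.6107·0.0000 + 0.3893·5.3000] = 1.8299; exercise value = 0.0000 ≤ continuation, so V_u = 1.8299
Node d (S = 45.5): continuation = e^(−0.12)·[0.6107·5.3000 + 0.3893·37.1500] = 15.6975; exercise value = 23.5000 > continuation, so V_d = 23.5000 (exercise)
Node 0 (S = 65): continuation = e^(−0.12)·[0.6107·1.8299 + 0.3893·23.5000] = 9.1050; exercise value = 4.0000 ≤ continuation, so V_0 = 9.1050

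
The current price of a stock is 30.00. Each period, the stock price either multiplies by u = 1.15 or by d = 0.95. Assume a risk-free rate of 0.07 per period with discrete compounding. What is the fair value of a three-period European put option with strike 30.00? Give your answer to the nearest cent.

0.22

Risk-neutral probability p = (1 + 0.07 − 0.95)/(1.15 − 0.95) = 0.1200/0.2000 = 0.6000
Terminal stock prices: S_uuu = 45.63, S_uud = 37.69, S_udd = 31.14, S_ddd = 25.72
Terminal payoffs (K − S): max(-15.63, 0) = 0, max(-7.691, 0) = 0, max(-1.136, 0) = 0, max(4.279, 0) = 4.279
Node uu (S = 39.67): V_uu = 1/1.07·[0.6000·0.0000 + 0.4000·0.0000] = 0.0000
Node ud (S = 32.77): V_ud = 1/1.07·[0.6000·0.0000 + 0.4000·0.0000] = 0.0000
Node dd (S = 27.07): V_dd = 1/1.07·[0.6000·0.0000 + 0.4000·4.2788] = 1.5995
Node u (S = 34.5): V_u = 1/1.07·[0.6000·0.0000 + 0.4000·0.0000] = 0.0000
Node d (S = 28.5): V_d = 1/1.07·[0.6000·0.0000 + 0.4000·1.5995] = 0.5980
Node 0 (S = 30): V_0 = 1/1.07·[0.6000·0.0000 + 0.4000·0.5980] = 0.2235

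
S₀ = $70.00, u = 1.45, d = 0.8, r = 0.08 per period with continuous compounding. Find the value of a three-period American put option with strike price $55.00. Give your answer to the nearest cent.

Risk-neutral probability p = (e^0.08 − 0.8)/(1.45 − 0.8) = 0.2833/0.6500 = 0.4358
Terminal stock prices: S_uuu = 213.4, S_uud = 117.7, S_udd = 64.96, S_ddd = 35.84
Terminal payoffs (K − S): max(-158.4, 0) = 0, max(-62.74, 0) = 0, max(-9.96, 0) = 0, max(19.16, 0) = 19.16
Node uu (S = 147.2): continuation = e^(−0.08)·[0.4358·0.0000 + 0.5642·0.0000] = 0.0000; exercise value = 0.0000 ≤ continuation, so V_uu = 0.0000
Node ud (S = 81.2): continuation = e^(−0.08)·[0.4358·0.0000 + 0.5642·0.0000] = 0.0000; exercise value = 0.0000 ≤ continuation, so V_ud = 0.0000
Node dd (S = 44.8): continuation = e^(−0.08)·[0.4358·0.0000 + 0.5642·19.1600] = 9.9785; exercise value = 10.2000 > continuation, so V_dd = 10.2000 (exercise)
Node u (S = 101.5): continuation = e^(−0.08)·[0.4358·0.0000 + 0.5642·0.0000] = 0.0000; exercise value = 0.0000 ≤ continuation, so V_u = 0.0000
Node d (S = 56): continuation = e^(−0.08)·[0.4358·0.0000 + 0.5642·10.2000] = 5.3121; exercise value = 0.0000 ≤ continuation, so V_d = 5.3121
Node 0 (S = 70): continuation = e^(−0.08)·[0.4358·0.0000 + 0.5642·5.3121] = 2.7666; exercise value = 0.0000 ≤ continuation, so V_0 = 2.7666

$2.77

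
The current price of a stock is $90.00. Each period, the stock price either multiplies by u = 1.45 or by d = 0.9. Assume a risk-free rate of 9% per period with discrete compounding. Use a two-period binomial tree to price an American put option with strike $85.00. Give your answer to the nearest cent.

$4.36

Risk-neutral probability p = (1 + 0.09 − 0.9)/(1.45 − 0.9) = 0.1900/0.5500 = 0.3455
Terminal stock prices: S_uu = 189.2, S_ud = 117.5, S_dd = 72.9
Terminal payoffs (K − S): max(-104.2, 0) = 0, max(-32.45, 0) = 0, max(12.1, 0) = 12.1
Node u (S = 130.5): continuation = 1/1.09·[0.3455·0.0000 + 0.6545·0.0000] = 0.0000; exercise value = 0.0000 ≤ continuation, so V_u = 0.0000
Node d (S = 81): continuation = 1/1.09·[0.3455·0.0000 + 0.6545·12.1000] = 7.2661; exercise value = 4.0000 ≤ continuation, so V_d = 7.2661
Node 0 (S = 90): continuation = 1/1.09·[0.3455·0.0000 + 0.6545·7.2661] = 4.3633; exercise value = 0.0000 ≤ continuation, so V_0 = 4.3633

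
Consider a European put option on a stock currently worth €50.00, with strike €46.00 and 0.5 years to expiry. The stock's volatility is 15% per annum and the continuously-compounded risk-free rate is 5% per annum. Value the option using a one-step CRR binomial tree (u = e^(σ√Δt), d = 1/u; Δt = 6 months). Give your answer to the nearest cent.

€0.41

CRR parameters: u = e^(σ√Δt) = e^(0.15·√0.5) = 1.1119, d = 1/u = 0.8994
Per-period rate: rΔt = 0.05·0.5 = 0.025, so R = e^0.025 = 1.0253
Risk-neutral probability p = (e^0.025 − 0.8994)/(1.1119 − 0.8994) = 0.1259/0.2125 = 0.5926
Terminal stock prices: S_u = 55.59, S_d = 44.97
Terminal payoffs (K − S): max(-9.595, 0) = 0, max(1.032, 0) = 1.032
Node 0 (S = 50): V_0 = e^(−0.025)·[0.5926·0.0000 + 0.4074·1.0317] = 0.4099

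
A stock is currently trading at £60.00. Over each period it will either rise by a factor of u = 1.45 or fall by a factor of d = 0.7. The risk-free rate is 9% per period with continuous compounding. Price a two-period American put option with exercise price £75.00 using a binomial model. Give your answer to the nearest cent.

Risk-neutral probability p = (e^0.09 − 0.7)/(1.45 − 0.7) = 0.3942/0.7500 = 0.5256
Terminal stock prices: S_uu = 126.2, S_ud = 60.9, S_dd = 29.4
Terminal payoffs (K − S): max(-51.15, 0) = 0, max(14.1, 0) = 14.1, max(45.6, 0) = 45.6
Node u (S = 87): continuation = e^(−0.09)·[0.5256·0.0000 + 0.4744·14.1000] = 6.1138; exercise value = 0.0000 ≤ continuation, so V_u = 6.1138
Node d (S = 42): continuation = e^(−0.09)·[0.5256·14.1000 + 0.4744·45.6000] = 26.5448; exercise value = 33.0000 > continuation, so V_d = 33.0000 (exercise)
Node 0 (S = 60): continuation = e^(−0.09)·[0.5256·6.1138 + 0.4744·33.0000] = 17.2454; exercise value = 15.0000 ≤ continuation, so V_0 = 17.2454

£17.25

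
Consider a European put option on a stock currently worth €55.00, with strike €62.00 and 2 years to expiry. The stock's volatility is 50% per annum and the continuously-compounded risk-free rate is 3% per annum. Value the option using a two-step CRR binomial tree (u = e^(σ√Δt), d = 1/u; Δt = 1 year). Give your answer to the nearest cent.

€17.02

CRR parameters: u = e^(σ√Δt) = e^(0.5·√1) = 1.6487, d = 1/u = 0.6065
Per-period rate: rΔt = 0.03·1 = 0.03, so R = e^0.03 = 1.0305
Risk-neutral probability p = (e^0.03 − 0.6065)/(1.6487 − 0.6065) = 0.4239/1.0422 = 0.4068
Terminal stock prices: S_uu = 149.5, S_ud = 55, S_dd = 20.23
Terminal payoffs (K − S): max(-87.51, 0) = 0, max(7, 0) = 7, max(41.77, 0) = 41.77
Node u (S = 90.68): V_u = e^(−0.03)·[0.4068·0.0000 + 0.5932·7.0000] = 4.0299
Node d (S = 33.36): V_d = e^(−0.03)·[0.4068·7.0000 + 0.5932·41.7666] = 26.8084
Node 0 (S = 55): V_0 = e^(−0.03)·[0.4068·4.0299 + 0.5932·26.8084] = 17.0245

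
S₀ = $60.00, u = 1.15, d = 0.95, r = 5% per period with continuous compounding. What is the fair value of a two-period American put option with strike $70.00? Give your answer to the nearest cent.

Risk-neutral probability p = (e^0.05 − 0.95)/(1.15 − 0.95) = 0.1013/0.2000 = 0.5064
Terminal stock prices: S_uu = 79.35, S_ud = 65.55, S_dd = 54.15
Terminal payoffs (K − S): max(-9.35, 0) = 0, max(4.45, 0) = 4.45, max(15.85, 0) = 15.85
Node u (S = 69): continuation = e^(−0.05)·[0.5064·0.0000 + 0.4936·4.4500] = 2.0896; exercise value = 1.0000 ≤ continuation, so V_u = 2.0896
Node d (S = 57): continuation = e^(−0.05)·[0.5064·4.4500 + 0.4936·15.8500] = 9.5861; exercise value = 13.0000 > continuation, so V_d = 13.0000 (exercise)
Node 0 (S = 60): continuation = e^(−0.05)·[0.5064·2.0896 + 0.4936·13.0000] = 7.1109; exercise value = 10.0000 > continuation, so V_0 = 10.0000 (exercise)

$10.00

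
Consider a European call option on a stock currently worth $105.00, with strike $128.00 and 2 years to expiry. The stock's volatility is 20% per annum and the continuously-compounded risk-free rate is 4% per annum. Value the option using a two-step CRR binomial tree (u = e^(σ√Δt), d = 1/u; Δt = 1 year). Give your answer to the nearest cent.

CRR parameters: u = e^(σ√Δt) = e^(0.2·√1) = 1.2214, d = 1/u = 0.8187
Per-period rate: rΔt = 0.04·1 = 0.04, so R = e^0.04 = 1.0408
Risk-neutral probability p = (e^0.04 − 0.8187)/(1.2214 − 0.8187) = 0.2221/0.4027 = 0.5515
Terminal stock prices: S_uu = 156.6, S_ud = 105, S_dd = 70.38
Terminal payoffs (S − K): max(28.64, 0) = 28.64, max(-23, 0) = 0, max(-57.62, 0) = 0
Node u (S = 128.2): V_u = e^(−0.04)·[0.5515·28.6416 + 0.4485·0.0000] = 15.1769
Node d (S = 85.97): V_d = e^(−0.04)·[0.5515·0.0000 + 0.4485·0.0000] = 0.0000
Node 0 (S = 105): V_0 = e^(−0.04)·[0.5515·15.1769 + 0.4485·0.0000] = 8.0421

$8.04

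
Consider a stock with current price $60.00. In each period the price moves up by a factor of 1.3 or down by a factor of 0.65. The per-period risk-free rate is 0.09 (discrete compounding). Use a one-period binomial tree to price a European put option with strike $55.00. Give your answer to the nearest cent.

$4.74

Risk-neutral probability p = (1 + 0.09 − 0.65)/(1.3 − 0.65) = 0.4400/0.6500 = 0.6769
Terminal stock prices: S_u = 78, S_d = 39
Terminal payoffs (K − S): max(-23, 0) = 0, max(16, 0) = 16
Node 0 (S = 60): V_0 = 1/1.09·[0.6769·0.0000 + 0.3231·16.0000] = 4.7424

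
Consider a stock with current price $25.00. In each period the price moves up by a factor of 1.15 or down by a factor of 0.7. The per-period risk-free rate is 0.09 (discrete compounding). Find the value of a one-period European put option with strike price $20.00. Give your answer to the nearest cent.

Risk-neutral probability p = (1 + 0.09 − 0.7)/(1.15 − 0.7) = 0.3900/0.4500 = 0.8667
Terminal stock prices: S_u = 28.75, S_d = 17.5
Terminal payoffs (K − S): max(-8.75, 0) = 0, max(2.5, 0) = 2.5
Node 0 (S = 25): V_0 = 1/1.09·[0.8667·0.0000 + 0.1333·2.5000] = 0.3058

$0.31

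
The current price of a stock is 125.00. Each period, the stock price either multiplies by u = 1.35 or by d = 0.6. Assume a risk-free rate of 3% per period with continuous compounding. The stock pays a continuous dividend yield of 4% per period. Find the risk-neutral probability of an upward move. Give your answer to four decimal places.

p = 0.5201

Per-period risk-free factor R = e^0.03 = 1.0305; dividend-adjusted growth = e^(0.03−0.04) = 0.9900.
Risk-neutral probability p = (0.9900 − 0.6)/(1.35 − 0.6) = 0.3900/0.7500 = 0.5201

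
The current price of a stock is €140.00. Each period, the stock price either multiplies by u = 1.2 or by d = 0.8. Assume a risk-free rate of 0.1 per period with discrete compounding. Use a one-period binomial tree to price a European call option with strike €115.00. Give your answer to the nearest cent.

Risk-neutral probability p = (1 + 0.1 − 0.8)/(1.2 − 0.8) = 0.3000/0.4000 = 0.7500
Terminal stock prices: S_u = 168, S_d = 112
Terminal payoffs (S − K): max(53, 0) = 53, max(-3, 0) = 0
Node 0 (S = 140): V_0 = 1/1.1·[0.7500·53.0000 + 0.2500·0.0000] = 36.1364

€36.14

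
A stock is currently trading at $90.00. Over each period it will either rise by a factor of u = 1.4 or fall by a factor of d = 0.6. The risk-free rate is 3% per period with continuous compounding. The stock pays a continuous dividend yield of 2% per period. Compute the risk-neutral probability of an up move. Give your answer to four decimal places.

Per-period risk-free factor R = e^0.03 = 1.0305; dividend-adjusted growth = e^(0.03−0.02) = 1.0101.
Risk-neutral probability p = (1.0101 − 0.6)/(1.4 − 0.6) = 0.4101/0.8000 = 0.5126

p = 0.5126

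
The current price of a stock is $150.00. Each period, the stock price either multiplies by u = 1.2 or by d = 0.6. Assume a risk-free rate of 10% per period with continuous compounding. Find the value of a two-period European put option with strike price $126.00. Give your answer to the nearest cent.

$5.39

Risk-neutral probability p = (e^0.1 − 0.6)/(1.2 − 0.6) = 0.5052/0.6000 = 0.8420
Terminal stock prices: S_uu = 216, S_ud = 108, S_dd = 54
Terminal payoffs (K − S): max(-90, 0) = 0, max(18, 0) = 18, max(72, 0) = 72
Node u (S = 180): V_u = e^(−0.1)·[0.8420·0.0000 + 0.1580·18.0000] = 2.5741
Node d (S = 90): V_d = e^(−0.1)·[0.8420·18.0000 + 0.1580·72.0000] = 24.0095
Node 0 (S = 150): V_0 = e^(−0.1)·[0.8420·2.5741 + 0.1580·24.0095] = 5.3946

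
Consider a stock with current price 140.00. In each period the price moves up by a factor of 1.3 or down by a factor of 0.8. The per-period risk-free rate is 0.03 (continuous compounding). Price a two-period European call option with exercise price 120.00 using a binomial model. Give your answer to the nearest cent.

35.31

Risk-neutral probability p = (e^0.03 − 0.8)/(1.3 − 0.8) = 0.2305/0.5000 = 0.4609
Terminal stock prices: S_uu = 236.6, S_ud = 145.6, S_dd = 89.6
Terminal payoffs (S − K): max(116.6, 0) = 116.6, max(25.6, 0) = 25.6, max(-30.4, 0) = 0
Node u (S = 182): V_u = e^(−0.03)·[0.4609·116.6000 + 0.5391·25.6000] = 65.5465
Node d (S = 112): V_d = e^(−0.03)·[0.4609·25.6000 + 0.5391·0.0000] = 11.4506
Node 0 (S = 140): V_0 = e^(−0.03)·[0.4609·65.5465 + 0.5391·11.4506] = 35.3086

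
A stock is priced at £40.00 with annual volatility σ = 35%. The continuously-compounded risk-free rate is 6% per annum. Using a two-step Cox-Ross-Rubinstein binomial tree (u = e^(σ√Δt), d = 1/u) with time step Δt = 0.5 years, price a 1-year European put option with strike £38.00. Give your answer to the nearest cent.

£3.21

CRR parameters: u = e^(σ√Δt) = e^(0.35·√0.5) = 1.2808, d = 1/u = 0.7808
Per-period rate: rΔt = 0.06·0.5 = 0.03, so R = e^0.03 = 1.0305
Risk-neutral probability p = (e^0.03 − 0.7808)/(1.2808 − 0.7808) = 0.2497/0.5000 = 0.4993
Terminal stock prices: S_uu = 65.62, S_ud = 40, S_dd = 24.38
Terminal payoffs (K − S): max(-27.62, 0) = 0, max(-2, 0) = 0, max(13.62, 0) = 13.62
Node u (S = 51.23): V_u = e^(−0.03)·[0.4993·0.0000 + 0.5007·0.0000] = 0.0000
Node d (S = 31.23): V_d = e^(−0.03)·[0.4993·0.0000 + 0.5007·13.6165] = 6.6157
Node 0 (S = 40): V_0 = e^(−0.03)·[0.4993·0.0000 + 0.5007·6.6157] = 3.2143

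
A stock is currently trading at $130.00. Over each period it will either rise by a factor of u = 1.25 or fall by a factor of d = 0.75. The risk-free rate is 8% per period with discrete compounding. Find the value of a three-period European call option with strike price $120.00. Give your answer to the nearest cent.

Risk-neutral probability p = (1 + 0.08 − 0.75)/(1.25 − 0.75) = 0.3300/0.5000 = 0.6600
Terminal stock prices: S_uuu = 253.9, S_uud = 152.3, S_udd = 91.41, S_ddd = 54.84
Terminal payoffs (S − K): max(133.9, 0) = 133.9, max(32.34, 0) = 32.34, max(-28.59, 0) = 0, max(-65.16, 0) = 0
Node uu (S = 203.1): V_uu = 1/1.08·[0.6600·133.9062 + 0.3400·32.3438] = 92.0139
Node ud (S = 121.9): V_ud = 1/1.08·[0.6600·32.3438 + 0.3400·0.0000] = 19.7656
Node dd (S = 73.12): V_dd = 1/1.08·[0.6600·0.0000 + 0.3400·0.0000] = 0.0000
Node u (S = 162.5): V_u = 1/1.08·[0.6600·92.0139 + 0.3400·19.7656] = 62.4532
Node d (S = 97.5): V_d = 1/1.08·[0.6600·19.7656 + 0.3400·0.0000] = 12.0790
Node 0 (S = 130): V_0 = 1/1.08·[0.6600·62.4532 + 0.3400·12.0790] = 41.9685

$41.97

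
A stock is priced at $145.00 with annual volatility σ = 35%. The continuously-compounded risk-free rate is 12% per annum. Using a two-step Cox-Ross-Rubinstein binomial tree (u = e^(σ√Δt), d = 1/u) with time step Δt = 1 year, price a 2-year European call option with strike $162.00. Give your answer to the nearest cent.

$35.82

CRR parameters: u = e^(σ√Δt) = e^(0.35·√1) = 1.4191, d = 1/u = 0.7047
Per-period rate: rΔt = 0.12·1 = 0.12, so R = e^0.12 = 1.1275
Risk-neutral probability p = (e^0.12 − 0.7047)/(1.4191 − 0.7047) = 0.4228/0.7144 = 0.5919
Terminal stock prices: S_uu = 292, S_ud = 145, S_dd = 72
Terminal payoffs (S − K): max(130, 0) = 130, max(-17, 0) = 0, max(-90, 0) = 0
Node u (S = 205.8): V_u = e^(−0.12)·[0.5919·129.9941 + 0.4081·0.0000] = 68.2376
Node d (S = 102.2): V_d = e^(−0.12)·[0.5919·0.0000 + 0.4081·0.0000] = 0.0000
Node 0 (S = 145): V_0 = e^(−0.12)·[0.5919·68.2376 + 0.4081·0.0000] = 35.8198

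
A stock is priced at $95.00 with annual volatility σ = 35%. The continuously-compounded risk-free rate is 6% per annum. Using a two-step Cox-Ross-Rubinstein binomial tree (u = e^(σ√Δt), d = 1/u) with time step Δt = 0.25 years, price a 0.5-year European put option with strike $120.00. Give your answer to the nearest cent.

$25.04

CRR parameters: u = e^(σ√Δt) = e^(0.35·√0.25) = 1.1912, d = 1/u = 0.8395
Per-period rate: rΔt = 0.06·0.25 = 0.015, so R = e^0.015 = 1.0151
Risk-neutral probability p = (e^0.015 − 0.8395)/(1.1912 − 0.8395) = 0.1757/0.3518 = 0.4993
Terminal stock prices: S_uu = 134.8, S_ud = 95, S_dd = 66.95
Terminal payoffs (K − S): max(-14.81, 0) = 0, max(25, 0) = 25, max(53.05, 0) = 53.05
Node u (S = 113.2): V_u = e^(−0.015)·[0.4993·0.0000 + 0.5007·25.0000] = 12.3306
Node d (S = 79.75): V_d = e^(−0.015)·[0.4993·25.0000 + 0.5007·53.0546] = 38.4650
Node 0 (S = 95): V_0 = e^(−0.015)·[0.4993·12.3306 + 0.5007·38.4650] = 25.0371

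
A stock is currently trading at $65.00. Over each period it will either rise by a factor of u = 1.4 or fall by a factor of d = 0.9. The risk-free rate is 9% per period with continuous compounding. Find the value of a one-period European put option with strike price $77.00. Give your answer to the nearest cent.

Risk-neutral probability p = (e^0.09 − 0.9)/(1.4 − 0.9) = 0.1942/0.5000 = 0.3883
Terminal stock prices: S_u = 91, S_d = 58.5
Terminal payoffs (K − S): max(-14, 0) = 0, max(18.5, 0) = 18.5
Node 0 (S = 65): V_0 = e^(−0.09)·[0.3883·0.0000 + 0.6117·18.5000] = 10.3416

$10.34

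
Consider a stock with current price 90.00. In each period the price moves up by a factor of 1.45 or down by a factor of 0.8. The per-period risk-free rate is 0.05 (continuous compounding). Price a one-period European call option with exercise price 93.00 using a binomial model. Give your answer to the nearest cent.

13.79

Risk-neutral probability p = (e^0.05 − 0.8)/(1.45 − 0.8) = 0.2513/0.6500 = 0.3866
Terminal stock prices: S_u = 130.5, S_d = 72
Terminal payoffs (S − K): max(37.5, 0) = 37.5, max(-21, 0) = 0
Node 0 (S = 90): V_0 = e^(−0.05)·[0.3866·37.5000 + 0.6134·0.0000] = 13.7894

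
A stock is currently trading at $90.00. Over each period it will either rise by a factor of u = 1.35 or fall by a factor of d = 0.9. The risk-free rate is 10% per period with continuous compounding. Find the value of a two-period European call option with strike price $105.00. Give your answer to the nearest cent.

Risk-neutral probability p = (e^0.1 − 0.9)/(1.35 − 0.9) = 0.2052/0.4500 = 0.4559
Terminal stock prices: S_uu = 164, S_ud = 109.4, S_dd = 72.9
Terminal payoffs (S − K): max(59.03, 0) = 59.03, max(4.35, 0) = 4.35, max(-32.1, 0) = 0
Node u (S = 121.5): V_u = e^(−0.1)·[0.4559·59.0250 + 0.5441·4.3500] = 26.4921
Node d (S = 81): V_d = e^(−0.1)·[0.4559·4.3500 + 0.5441·0.0000] = 1.7946
Node 0 (S = 90): V_0 = e^(−0.1)·[0.4559·26.4921 + 0.5441·1.7946] = 11.8127

$11.81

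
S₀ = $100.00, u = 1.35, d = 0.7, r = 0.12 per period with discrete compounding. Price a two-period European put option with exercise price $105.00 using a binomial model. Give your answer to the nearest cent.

$9.42

Risk-neutral probability p = (1 + 0.12 − 0.7)/(1.35 − 0.7) = 0.4200/0.6500 = 0.6462
Terminal stock prices: S_uu = 182.3, S_ud = 94.5, S_dd = 49
Terminal payoffs (K − S): max(-77.25, 0) = 0, max(10.5, 0) = 10.5, max(56, 0) = 56
Node u (S = 135): V_u = 1/1.12·[0.6462·0.0000 + 0.3538·10.5000] = 3.3173
Node d (S = 70): V_d = 1/1.12·[0.6462·10.5000 + 0.3538·56.0000] = 23.7500
Node 0 (S = 100): V_0 = 1/1.12·[0.6462·3.3173 + 0.3538·23.7500] = 9.4173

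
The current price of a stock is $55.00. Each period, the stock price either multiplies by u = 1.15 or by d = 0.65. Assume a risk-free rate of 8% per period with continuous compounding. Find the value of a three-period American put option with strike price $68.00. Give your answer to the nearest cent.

Risk-neutral probability p = (e^0.08 − 0.65)/(1.15 − 0.65) = 0.4333/0.5000 = 0.8666
Terminal stock prices: S_uuu = 83.65, S_uud = 47.28, S_udd = 26.72, S_ddd = 15.1
Terminal payoffs (K − S): max(-15.65, 0) = 0, max(20.72, 0) = 20.72, max(41.28, 0) = 41.28, max(52.9, 0) = 52.9
Node uu (S = 72.74): continuation = e^(−0.08)·[0.8666·0.0000 + 0.1334·20.7206] = 2.5521; exercise value = 0.0000 ≤ continuation, so V_uu = 2.5521
Node ud (S = 41.11): continuation = e^(−0.08)·[0.8666·20.7206 + 0.1334·41.2769] = 21.6594; exercise value = 26.8875 > continuation, so V_ud = 26.8875 (exercise)
Node dd (S = 23.24): continuation = e^(−0.08)·[0.8666·41.2769 + 0.1334·52.8956] = 39.5344; exercise value = 44.7625 > continuation, so V_dd = 44.7625 (exercise)
Node u (S = 63.25): continuation = e^(−0.08)·[0.8666·2.5521 + 0.1334·26.8875] = 5.3532; exercise value = 4.7500 ≤ continuation, so V_u = 5.3532
Node d (S = 35.75): continuation = e^(−0.08)·[0.8666·26.8875 + 0.1334·44.7625] = 27.0219; exercise value = 32.2500 > continuation, so V_d = 32.2500 (exercise)
Node 0 (S = 55): continuation = e^(−0.08)·[0.8666·5.3532 + 0.1334·32.2500] = 8.2545; exercise value = 13.0000 > continuation, so V_0 = 13.0000 (exercise)

$13.00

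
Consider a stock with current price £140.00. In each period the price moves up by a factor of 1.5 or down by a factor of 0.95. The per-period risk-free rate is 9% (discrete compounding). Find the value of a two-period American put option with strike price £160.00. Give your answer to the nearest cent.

£20.00

Risk-neutral probability p = (1 + 0.09 − 0.95)/(1.5 − 0.95) = 0.1400/0.5500 = 0.2545
Terminal stock prices: S_uu = 315, S_ud = 199.5, S_dd = 126.3
Terminal payoffs (K − S): max(-155, 0) = 0, max(-39.5, 0) = 0, max(33.65, 0) = 33.65
Node u (S = 210): continuation = 1/1.09·[0.2545·0.0000 + 0.7455·0.0000] = 0.0000; exercise value = 0.0000 ≤ continuation, so V_u = 0.0000
Node d (S = 133): continuation = 1/1.09·[0.2545·0.0000 + 0.7455·33.6500] = 23.0133; exercise value = 27.0000 > continuation, so V_d = 27.0000 (exercise)
Node 0 (S = 140): continuation = 1/1.09·[0.2545·0.0000 + 0.7455·27.0000] = 18.4654; exercise value = 20.0000 > continuation, so V_0 = 20.0000 (exercise)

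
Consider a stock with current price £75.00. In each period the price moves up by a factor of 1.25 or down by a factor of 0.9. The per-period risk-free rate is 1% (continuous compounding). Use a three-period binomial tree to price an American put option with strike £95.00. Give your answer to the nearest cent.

Risk-neutral probability p = (e^0.01 − 0.9)/(1.25 − 0.9) = 0.1101/0.3500 = 0.3144
Terminal stock prices: S_uuu = 146.5, S_uud = 105.5, S_udd = 75.94, S_ddd = 54.68
Terminal payoffs (K − S): max(-51.48, 0) = 0, max(-10.47, 0) = 0, max(19.06, 0) = 19.06, max(40.32, 0) = 40.32
Node uu (S = 117.2): continuation = e^(−0.01)·[0.3144·0.0000 + 0.6856·0.0000] = 0.0000; exercise value = 0.0000 ≤ continuation, so V_uu = 0.0000
Node ud (S = 84.38): continuation = e^(−0.01)·[0.3144·0.0000 + 0.6856·19.0625] = 12.9387; exercise value = 10.6250 ≤ continuation, so V_ud = 12.9387
Node dd (S = 60.75): continuation = e^(−0.01)·[0.3144·19.0625 + 0.6856·40.3250] = 33.3047; exercise value = 34.2500 > continuation, so V_dd = 34.2500 (exercise)
Node u (S = 93.75): continuation = e^(−0.01)·[0.3144·0.0000 + 0.6856·12.9387] = 8.7821; exercise value = 1.2500 ≤ continuation, so V_u = 8.7821
Node d (S = 67.5): continuation = e^(−0.01)·[0.3144·12.9387 + 0.6856·34.2500] = 27.2750; exercise value = 27.5000 > continuation, so V_d = 27.5000 (exercise)
Node 0 (S = 75): continuation = e^(−0.01)·[0.3144·8.7821 + 0.6856·27.5000] = 21.3995; exercise value = 20.0000 ≤ continuation, so V_0 = 21.3995

£21.40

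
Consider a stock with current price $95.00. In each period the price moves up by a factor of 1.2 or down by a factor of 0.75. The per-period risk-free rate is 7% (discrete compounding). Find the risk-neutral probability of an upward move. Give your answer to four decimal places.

p = 0.7111

Risk-neutral probability p = (1 + 0.07 − 0.75)/(1.2 − 0.75) = 0.3200/0.4500 = 0.7111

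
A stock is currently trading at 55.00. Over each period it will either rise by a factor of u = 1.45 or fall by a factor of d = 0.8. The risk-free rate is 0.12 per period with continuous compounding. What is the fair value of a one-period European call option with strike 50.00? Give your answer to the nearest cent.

Risk-neutral probability p = (e^0.12 − 0.8)/(1.45 − 0.8) = 0.3275/0.6500 = 0.5038
Terminal stock prices: S_u = 79.75, S_d = 44
Terminal payoffs (S − K): max(29.75, 0) = 29.75, max(-6, 0) = 0
Node 0 (S = 55): V_0 = e^(−0.12)·[0.5038·29.7500 + 0.4962·0.0000] = 13.2943

13.29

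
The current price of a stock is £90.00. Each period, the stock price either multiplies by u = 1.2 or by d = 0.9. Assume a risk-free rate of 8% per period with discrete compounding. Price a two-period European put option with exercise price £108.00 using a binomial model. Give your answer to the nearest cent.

Risk-neutral probability p = (1 + 0.08 − 0.9)/(1.2 − 0.9) = 0.1800/0.3000 = 0.6000
Terminal stock prices: S_uu = 129.6, S_ud = 97.2, S_dd = 72.9
Terminal payoffs (K − S): max(-21.6, 0) = 0, max(10.8, 0) = 10.8, max(35.1, 0) = 35.1
Node u (S = 108): V_u = 1/1.08·[0.6000·0.0000 + 0.4000·10.8000] = 4.0000
Node d (S = 81): V_d = 1/1.08·[0.6000·10.8000 + 0.4000·35.1000] = 19.0000
Node 0 (S = 90): V_0 = 1/1.08·[0.6000·4.0000 + 0.4000·19.0000] = 9.2593

£9.26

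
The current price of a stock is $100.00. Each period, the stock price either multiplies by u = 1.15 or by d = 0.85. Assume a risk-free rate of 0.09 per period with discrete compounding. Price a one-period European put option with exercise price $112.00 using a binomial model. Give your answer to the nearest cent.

$4.95

Risk-neutral probability p = (1 + 0.09 − 0.85)/(1.15 − 0.85) = 0.2400/0.3000 = 0.8000
Terminal stock prices: S_u = 115, S_d = 85
Terminal payoffs (K − S): max(-3, 0) = 0, max(27, 0) = 27
Node 0 (S = 100): V_0 = 1/1.09·[0.8000·0.0000 + 0.2000·27.0000] = 4.9541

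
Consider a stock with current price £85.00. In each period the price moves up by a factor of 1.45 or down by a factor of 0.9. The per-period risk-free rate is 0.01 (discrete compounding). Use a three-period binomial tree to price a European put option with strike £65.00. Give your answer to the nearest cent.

Risk-neutral probability p = (1 + 0.01 − 0.9)/(1.45 − 0.9) = 0.1100/0.5500 = 0.2000
Terminal stock prices: S_uuu = 259.1, S_uud = 160.8, S_udd = 99.83, S_ddd = 61.97
Terminal payoffs (K − S): max(-194.1, 0) = 0, max(-95.84, 0) = 0, max(-34.83, 0) = 0, max(3.035, 0) = 3.035
Node uu (S = 178.7): V_uu = 1/1.01·[0.2000·0.0000 + 0.8000·0.0000] = 0.0000
Node ud (S = 110.9): V_ud = 1/1.01·[0.2000·0.0000 + 0.8000·0.0000] = 0.0000
Node dd (S = 68.85): V_dd = 1/1.01·[0.2000·0.0000 + 0.8000·3.0350] = 2.4040
Node u (S = 123.2): V_u = 1/1.01·[0.2000·0.0000 + 0.8000·0.0000] = 0.0000
Node d (S = 76.5): V_d = 1/1.01·[0.2000·0.0000 + 0.8000·2.4040] = 1.9041
Node 0 (S = 85): V_0 = 1/1.01·[0.2000·0.0000 + 0.8000·1.9041] = 1.5082

£1.51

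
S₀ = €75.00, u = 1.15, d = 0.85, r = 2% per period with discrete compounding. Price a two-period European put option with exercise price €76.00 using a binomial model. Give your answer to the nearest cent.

€5.21

Risk-neutral probability p = (1 + 0.02 − 0.85)/(1.15 − 0.85) = 0.1700/0.3000 = 0.5667
Terminal stock prices: S_uu = 99.19, S_ud = 73.31, S_dd = 54.19
Terminal payoffs (K − S): max(-23.19, 0) = 0, max(2.688, 0) = 2.688, max(21.81, 0) = 21.81
Node u (S = 86.25): V_u = 1/1.02·[0.5667·0.0000 + 0.4333·2.6875] = 1.1417
Node d (S = 63.75): V_d = 1/1.02·[0.5667·2.6875 + 0.4333·21.8125] = 10.7598
Node 0 (S = 75): V_0 = 1/1.02·[0.5667·1.1417 + 0.4333·10.7598] = 5.2055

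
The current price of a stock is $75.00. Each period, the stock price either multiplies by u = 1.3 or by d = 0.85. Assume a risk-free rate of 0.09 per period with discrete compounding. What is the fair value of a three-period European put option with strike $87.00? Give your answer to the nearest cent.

Risk-neutral probability p = (1 + 0.09 − 0.85)/(1.3 − 0.85) = 0.2400/0.4500 = 0.5333
Terminal stock prices: S_uuu = 164.8, S_uud = 107.7, S_udd = 70.44, S_ddd = 46.06
Terminal payoffs (K − S): max(-77.78, 0) = 0, max(-20.74, 0) = 0, max(16.56, 0) = 16.56, max(40.94, 0) = 40.94
Node uu (S = 126.8): V_uu = 1/1.09·[0.5333·0.0000 + 0.4667·0.0000] = 0.0000
Node ud (S = 82.88): V_ud = 1/1.09·[0.5333·0.0000 + 0.4667·16.5563] = 7.0883
Node dd (S = 54.19): V_dd = 1/1.09·[0.5333·16.5563 + 0.4667·40.9406] = 25.6290
Node u (S = 97.5): V_u = 1/1.09·[0.5333·0.0000 + 0.4667·7.0883] = 3.0347
Node d (S = 63.75): V_d = 1/1.09·[0.5333·7.0883 + 0.4667·25.6290] = 14.4409
Node 0 (S = 75): V_0 = 1/1.09·[0.5333·3.0347 + 0.4667·14.4409] = 7.6676

$7.67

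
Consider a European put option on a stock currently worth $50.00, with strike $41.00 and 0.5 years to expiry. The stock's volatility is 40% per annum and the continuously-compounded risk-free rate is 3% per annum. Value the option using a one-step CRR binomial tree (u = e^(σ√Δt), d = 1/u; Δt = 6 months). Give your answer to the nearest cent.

CRR parameters: u = e^(σ√Δt) = e^(0.4·√0.5) = 1.3269, d = 1/u = 0.7536
Per-period rate: rΔt = 0.03·0.5 = 0.015, so R = e^0.015 = 1.0151
Risk-neutral probability p = (e^0.015 − 0.7536)/(1.3269 − 0.7536) = 0.2615/0.5733 = 0.4561
Terminal stock prices: S_u = 66.34, S_d = 37.68
Terminal payoffs (K − S): max(-25.34, 0) = 0, max(3.318, 0) = 3.318
Node 0 (S = 50): V_0 = e^(−0.015)·[0.4561·0.0000 + 0.5439·3.3181] = 1.7778

$1.78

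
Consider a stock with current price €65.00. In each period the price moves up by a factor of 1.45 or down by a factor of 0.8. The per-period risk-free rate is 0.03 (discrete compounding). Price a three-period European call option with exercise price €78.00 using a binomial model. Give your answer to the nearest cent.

Risk-neutral probability p = (1 + 0.03 − 0.8)/(1.45 − 0.8) = 0.2300/0.6500 = 0.3538
Terminal stock prices: S_uuu = 198.2, S_uud = 109.3, S_udd = 60.32, S_ddd = 33.28
Terminal payoffs (S − K): max(120.2, 0) = 120.2, max(31.33, 0) = 31.33, max(-17.68, 0) = 0, max(-44.72, 0) = 0
Node uu (S = 136.7): V_uu = 1/1.03·[0.3538·120.1606 + 0.6462·31.3300] = 60.9343
Node ud (S = 75.4): V_ud = 1/1.03·[0.3538·31.3300 + 0.6462·0.0000] = 10.7631
Node dd (S = 41.6): V_dd = 1/1.03·[0.3538·0.0000 + 0.6462·0.0000] = 0.0000
Node u (S = 94.25): V_u = 1/1.03·[0.3538·60.9343 + 0.6462·10.7631] = 27.6854
Node d (S = 52): V_d = 1/1.03·[0.3538·10.7631 + 0.6462·0.0000] = 3.6976
Node 0 (S = 65): V_0 = 1/1.03·[0.3538·27.6854 + 0.6462·3.6976] = 11.8307

€11.83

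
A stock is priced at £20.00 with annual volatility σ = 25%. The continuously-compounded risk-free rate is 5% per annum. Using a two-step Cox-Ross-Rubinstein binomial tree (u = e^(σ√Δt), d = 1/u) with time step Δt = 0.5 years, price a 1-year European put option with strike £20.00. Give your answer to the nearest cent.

CRR parameters: u = e^(σ√Δt) = e^(0.25·√0.5) = 1.1934, d = 1/u = 0.8380
Per-period rate: rΔt = 0.05·0.5 = 0.025, so R = e^0.025 = 1.0253
Risk-neutral probability p = (e^0.025 − 0.8380)/(1.1934 − 0.8380) = 0.1873/0.3554 = 0.5272
Terminal stock prices: S_uu = 28.48, S_ud = 20, S_dd = 14.04
Terminal payoffs (K − S): max(-8.482, 0) = 0, max(0, 0) = 0, max(5.956, 0) = 5.956
Node u (S = 23.87): V_u = e^(−0.025)·[0.5272·0.0000 + 0.4728·0.0000] = 0.0000
Node d (S = 16.76): V_d = e^(−0.025)·[0.5272·0.0000 + 0.4728·5.9562] = 2.7469
Node 0 (S = 20): V_0 = e^(−0.025)·[0.5272·0.0000 + 0.4728·2.7469] = 1.2668

£1.27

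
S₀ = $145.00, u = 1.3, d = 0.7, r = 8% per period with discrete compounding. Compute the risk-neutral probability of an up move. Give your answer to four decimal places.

Risk-neutral probability p = (1 + 0.08 − 0.7)/(1.3 − 0.7) = 0.3800/0.6000 = 0.6333

p = 0.6333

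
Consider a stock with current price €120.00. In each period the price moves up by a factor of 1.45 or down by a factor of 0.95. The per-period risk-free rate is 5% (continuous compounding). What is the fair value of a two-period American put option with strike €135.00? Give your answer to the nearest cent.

Risk-neutral probability p = (e^0.05 − 0.95)/(1.45 − 0.95) = 0.1013/0.5000 = 0.2025
Terminal stock prices: S_uu = 252.3, S_ud = 165.3, S_dd = 108.3
Terminal payoffs (K − S): max(-117.3, 0) = 0, max(-30.3, 0) = 0, max(26.7, 0) = 26.7
Node u (S = 174): continuation = e^(−0.05)·[0.2025·0.0000 + 0.7975·0.0000] = 0.0000; exercise value = 0.0000 ≤ continuation, so V_u = 0.0000
Node d (S = 114): continuation = e^(−0.05)·[0.2025·0.0000 + 0.7975·26.7000] = 20.2537; exercise value = 21.0000 > continuation, so V_d = 21.0000 (exercise)
Node 0 (S = 120): continuation = e^(−0.05)·[0.2025·0.0000 + 0.7975·21.0000] = 15.9299; exercise value = 15.0000 ≤ continuation, so V_0 = 15.9299

€15.93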